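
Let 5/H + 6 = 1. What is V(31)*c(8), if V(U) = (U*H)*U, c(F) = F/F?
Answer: -961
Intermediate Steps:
c(F) = 1
H = -1 (H = 5/(-6 + 1) = 5/(-5) = 5*(-⅕) = -1)
V(U) = -U² (V(U) = (U*(-1))*U = (-U)*U = -U²)
V(31)*c(8) = -1*31²*1 = -1*961*1 = -961*1 = -961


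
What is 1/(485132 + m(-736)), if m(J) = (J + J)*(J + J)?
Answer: 1/2651916 ≈ 3.7709e-7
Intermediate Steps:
m(J) = 4*J² (m(J) = (2*J)*(2*J) = 4*J²)
1/(485132 + m(-736)) = 1/(485132 + 4*(-736)²) = 1/(485132 + 4*541696) = 1/(485132 + 2166784) = 1/2651916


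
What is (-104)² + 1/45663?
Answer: 493891009/45663 ≈ 10816.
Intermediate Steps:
(-104)² + 1/45663 = 10816 + 1/45663 = 493891009/45663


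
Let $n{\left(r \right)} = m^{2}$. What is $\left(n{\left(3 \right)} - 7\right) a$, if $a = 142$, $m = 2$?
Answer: $-426$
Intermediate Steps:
$n{\left(r \right)} = 4$ ($n{\left(r \right)} = 2^{2} = 4$)
$\left(n{\left(3 \right)} - 7\right) a = \left(4 - 7\right) 142 = \left(-3\right) 142 = -426$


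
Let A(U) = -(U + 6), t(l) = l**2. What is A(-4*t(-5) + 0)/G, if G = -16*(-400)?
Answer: 47/3200 ≈ 0.014687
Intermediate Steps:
A(U) = -6 - U (A(U) = -(6 + U) = -6 - U)
G = 6400
A(-4*t(-5) + 0)/G = (-6 - (-4*(-5)**2 + 0))/6400 = (-6 - (-4*25 + 0))*(1/6400) = (-6 - (-100 + 0))*(1/6400) = (-6 - 1*(-100))*(1/6400) = (-6 + 100)*(1/6400) = 94*(1/6400) = 47/3200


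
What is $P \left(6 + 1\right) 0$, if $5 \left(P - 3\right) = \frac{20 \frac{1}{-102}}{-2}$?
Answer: $0$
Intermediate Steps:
$P = \frac{154}{51}$ ($P = 3 + \frac{\frac{20}{-102} \frac{1}{-2}}{5} = 3 + \frac{20 \left(- \frac{1}{102}\right) \left(- \frac{1}{2}\right)}{5} = 3 + \frac{\left(- \frac{10}{51}\right) \left(- \frac{1}{2}\right)}{5} = 3 + \frac{1}{5} \cdot \frac{5}{51} = 3 + \frac{1}{51} = \frac{154}{51} \approx 3.0196$)
$P \left(6 + 1\right) 0 = \frac{154 \left(6 + 1\right) 0}{51} = \frac{154 \cdot 7 \cdot 0}{51} = \frac{154}{51} \cdot 0 = 0$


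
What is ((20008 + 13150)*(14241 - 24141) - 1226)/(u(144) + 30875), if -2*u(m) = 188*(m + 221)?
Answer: 328265426/3435 ≈ 95565.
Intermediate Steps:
u(m) = -20774 - 94*m (u(m) = -94*(m + 221) = -94*(221 + m) = -(41548 + 188*m)/2 = -20774 - 94*m)
((20008 + 13150)*(14241 - 24141) - 1226)/(u(144) + 30875) = ((20008 + 13150)*(14241 - 24141) - 1226)/((-20774 - 94*144) + 30875) = (33158*(-9900) - 1226)/((-20774 - 13536) + 30875) = (-328264200 - 1226)/(-34310 + 30875) = -328265426/(-3435) = -328265426*(-1/3435) = 328265426/3435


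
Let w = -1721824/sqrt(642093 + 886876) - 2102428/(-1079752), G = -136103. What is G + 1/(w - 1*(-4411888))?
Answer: -22703895307821007486350014831790181/166814069549229756918363868125 + 9651025350090112*sqrt(1528969)/166814069549229756918363868125 ≈ -1.3610e+5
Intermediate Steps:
w = 525607/269938 - 132448*sqrt(1528969)/117613 (w = -1721824*sqrt(1528969)/1528969 - 2102428*(-1/1079752) = -132448*sqrt(1528969)/117613 + 525607/269938 = 525607/269938 - 132448*sqrt(1528969)/117613 ≈ -1390.5)
G + 1/(w - 1*(-4411888)) = -136103 + 1/((525607/269938 - 132448*sqrt(1528969)/117613) - 1*(-4411888)) = -136103 + 1/((525607/269938 - 132448*sqrt(1528969)/117613) + 4411888) = -136103 + 1/(1190936748551/269938 - 132448*sqrt(1528969)/117613)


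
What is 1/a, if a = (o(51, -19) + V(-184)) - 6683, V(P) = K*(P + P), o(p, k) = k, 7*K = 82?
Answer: -7/77090 ≈ -9.0803e-5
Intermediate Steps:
K = 82/7 (K = (1/7)*82 = 82/7 ≈ 11.714)
V(P) = 164*P/7 (V(P) = 82*(P + P)/7 = 82*(2*P)/7 = 164*P/7)
a = -77090/7 (a = (-19 + (164/7)*(-184)) - 6683 = (-19 - 30176/7) - 6683 = -30309/7 - 6683 = -77090/7 ≈ -11013.)
1/a = 1/(-77090/7) = -7/77090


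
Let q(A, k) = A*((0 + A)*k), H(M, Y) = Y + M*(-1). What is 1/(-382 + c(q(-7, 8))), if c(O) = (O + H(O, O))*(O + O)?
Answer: 1/306946 ≈ 3.2579e-6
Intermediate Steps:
H(M, Y) = Y - M
q(A, k) = k*A² (q(A, k) = A*(A*k) = k*A²)
c(O) = 2*O² (c(O) = (O + (O - O))*(O + O) = (O + 0)*(2*O) = O*(2*O) = 2*O²)
1/(-382 + c(q(-7, 8))) = 1/(-382 + 2*(8*(-7)²)²) = 1/(-382 + 2*(8*49)²) = 1/(-382 + 2*392²) = 1/(-382 + 2*153664) = 1/(-382 + 307328) = 1/306946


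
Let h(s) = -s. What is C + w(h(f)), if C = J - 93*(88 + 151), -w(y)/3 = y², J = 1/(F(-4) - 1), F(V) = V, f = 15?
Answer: -114511/5 ≈ -22902.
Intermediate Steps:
J = -⅕ (J = 1/(-4 - 1) = 1/(-5) = -⅕ ≈ -0.20000)
w(y) = -3*y²
C = -111136/5 (C = -⅕ - 93*(88 + 151) = -⅕ - 93*239 = -⅕ - 22227 = -111136/5 ≈ -22227.)
C + w(h(f)) = -111136/5 - 3*(-1*15)² = -111136/5 - 3*(-15)² = -111136/5 - 3*225 = -111136/5 - 675 = -114511/5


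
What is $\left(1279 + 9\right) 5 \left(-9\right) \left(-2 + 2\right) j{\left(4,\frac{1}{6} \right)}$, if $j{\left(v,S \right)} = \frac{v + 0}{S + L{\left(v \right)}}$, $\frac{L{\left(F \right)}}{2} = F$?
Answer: $0$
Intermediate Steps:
$L{\left(F \right)} = 2 F$
$j{\left(v,S \right)} = \frac{v}{S + 2 v}$ ($j{\left(v,S \right)} = \frac{v + 0}{S + 2 v} = \frac{v}{S + 2 v}$)
$\left(1279 + 9\right) 5 \left(-9\right) \left(-2 + 2\right) j{\left(4,\frac{1}{6} \right)} = \left(1279 + 9\right) 5 \left(-9\right) \left(-2 + 2\right) \frac{4}{\frac{1}{6} + 2 \cdot 4} = 1288 \left(- 45 \cdot 0 \frac{4}{\frac{1}{6} + 8}\right) = 1288 \left(- 45 \cdot 0 \frac{4}{\frac{49}{6}}\right) = 1288 \left(- 45 \cdot 0 \cdot 4 \cdot \frac{6}{49}\right) = 1288 \left(- 45 \cdot 0 \cdot \frac{24}{49}\right) = 1288 \left(\left(-45\right) 0\right) = 1288 \cdot 0 = 0$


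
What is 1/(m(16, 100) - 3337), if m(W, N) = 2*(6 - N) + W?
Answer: -1/3509 ≈ -0.00028498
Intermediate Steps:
m(W, N) = 12 + W - 2*N (m(W, N) = (12 - 2*N) + W = 12 + W - 2*N)
1/(m(16, 100) - 3337) = 1/((12 + 16 - 2*100) - 3337) = 1/((12 + 16 - 200) - 3337) = 1/(-172 - 3337) = 1/(-3509) = -1/3509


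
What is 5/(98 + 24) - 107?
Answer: -13049/122 ≈ -106.96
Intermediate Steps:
5/(98 + 24) - 107 = 5/122 - 107 = -13049/122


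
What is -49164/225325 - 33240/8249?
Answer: -7895356836/1858705925 ≈ -4.2478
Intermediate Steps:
-49164/225325 - 33240/8249 = -7895356836/1858705925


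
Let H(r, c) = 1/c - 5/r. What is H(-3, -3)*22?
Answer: 88/3 ≈ 29.333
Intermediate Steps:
H(r, c) = 1/c - 5/r
H(-3, -3)*22 = (1/(-3) - 5/(-3))*22 = (-1/3 - 5*(-1/3))*22 = (-1/3 + 5/3)*22 = (4/3)*22 = 88/3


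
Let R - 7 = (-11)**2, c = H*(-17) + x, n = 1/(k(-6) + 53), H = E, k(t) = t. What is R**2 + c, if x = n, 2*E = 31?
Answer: 1515329/94 ≈ 16121.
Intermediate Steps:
E = 31/2 (E = (1/2)*31 = 31/2 ≈ 15.500)
H = 31/2 ≈ 15.500
n = 1/47 (n = 1/(-6 + 53) = 1/47 ≈ 0.021277)
x = 1/47 ≈ 0.021277
c = -24767/94 (c = (31/2)*(-17) + 1/47 = -527/2 + 1/47 = -24767/94 ≈ -263.48)
R = 128 (R = 7 + (-11)**2 = 7 + 121 = 128)
R**2 + c = 128**2 - 24767/94 = 16384 - 24767/94 = 1515329/94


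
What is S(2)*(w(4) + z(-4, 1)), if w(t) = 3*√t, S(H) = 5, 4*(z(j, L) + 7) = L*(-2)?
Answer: -15/2 ≈ -7.5000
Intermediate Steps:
z(j, L) = -7 - L/2 (z(j, L) = -7 + (L*(-2))/4 = -7 + (-2*L)/4 = -7 - L/2)
S(2)*(w(4) + z(-4, 1)) = 5*(3*√4 + (-7 - ½*1)) = 5*(3*2 + (-7 - ½)) = 5*(6 - 15/2) = 5*(-3/2) = -15/2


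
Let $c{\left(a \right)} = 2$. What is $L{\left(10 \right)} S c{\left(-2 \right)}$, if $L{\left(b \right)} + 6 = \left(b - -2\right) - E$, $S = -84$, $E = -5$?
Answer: $-1848$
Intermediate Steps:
$L{\left(b \right)} = 1 + b$ ($L{\left(b \right)} = -6 + \left(\left(b - -2\right) - -5\right) = -6 + \left(\left(b + 2\right) + 5\right) = -6 + \left(\left(2 + b\right) + 5\right) = -6 + \left(7 + b\right) = 1 + b$)
$L{\left(10 \right)} S c{\left(-2 \right)} = \left(1 + 10\right) \left(-84\right) 2 = 11 \left(-84\right) 2 = \left(-924\right) 2 = -1848$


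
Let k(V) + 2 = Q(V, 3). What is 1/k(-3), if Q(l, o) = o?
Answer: 1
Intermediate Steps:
k(V) = 1 (k(V) = -2 + 3 = 1)
1/k(-3) = 1/1 = 1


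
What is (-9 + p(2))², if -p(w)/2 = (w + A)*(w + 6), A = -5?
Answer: 1521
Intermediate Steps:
p(w) = -2*(-5 + w)*(6 + w) (p(w) = -2*(w - 5)*(w + 6) = -2*(-5 + w)*(6 + w))
(-9 + p(2))² = (-9 + (60 - 2*2 - 2*2²))² = (-9 + (60 - 4 - 2*4))² = (-9 + (60 - 4 - 8))² = (-9 + 48)² = 39² = 1521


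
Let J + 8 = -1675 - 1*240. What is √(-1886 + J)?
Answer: I*√3809 ≈ 61.717*I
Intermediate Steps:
J = -1923 (J = -8 + (-1675 - 1*240) = -8 + (-1675 - 240) = -8 - 1915 = -1923)
√(-1886 + J) = √(-1886 - 1923) = √(-3809) = I*√3809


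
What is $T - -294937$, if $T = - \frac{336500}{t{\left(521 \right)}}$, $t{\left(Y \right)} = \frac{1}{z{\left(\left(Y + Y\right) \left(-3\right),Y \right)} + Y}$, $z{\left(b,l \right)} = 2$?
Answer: $-175694563$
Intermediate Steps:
$t{\left(Y \right)} = \frac{1}{2 + Y}$
$T = -175989500$ ($T = - \frac{336500}{\frac{1}{2 + 521}} = - \frac{336500}{\frac{1}{523}} = - 336500 \frac{1}{\frac{1}{523}} = \left(-336500\right) 523 = -175989500$)
$T - -294937 = -175989500 - -294937 = -175989500 + 294937 = -175694563$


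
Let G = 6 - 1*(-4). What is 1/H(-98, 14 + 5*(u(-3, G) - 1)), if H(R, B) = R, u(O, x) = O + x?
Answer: -1/98 ≈ -0.010204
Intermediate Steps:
G = 10 (G = 6 + 4 = 10)
1/H(-98, 14 + 5*(u(-3, G) - 1)) = 1/(-98) = -1/98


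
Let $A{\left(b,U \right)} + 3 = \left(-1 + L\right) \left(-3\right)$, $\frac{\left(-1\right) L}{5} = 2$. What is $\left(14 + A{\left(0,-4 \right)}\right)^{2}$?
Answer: $1936$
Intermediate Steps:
$L = -10$ ($L = \left(-5\right) 2 = -10$)
$A{\left(b,U \right)} = 30$ ($A{\left(b,U \right)} = -3 + \left(-1 - 10\right) \left(-3\right) = -3 - -33 = -3 + 33 = 30$)
$\left(14 + A{\left(0,-4 \right)}\right)^{2} = \left(14 + 30\right)^{2} = 44^{2} = 1936$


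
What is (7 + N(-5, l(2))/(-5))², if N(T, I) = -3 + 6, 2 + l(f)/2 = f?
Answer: 1024/25 ≈ 40.960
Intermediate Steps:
l(f) = -4 + 2*f
N(T, I) = 3
(7 + N(-5, l(2))/(-5))² = (7 + 3/(-5))² = (7 + 3*(-⅕))² = (7 - ⅗)² = (32/5)² = 1024/25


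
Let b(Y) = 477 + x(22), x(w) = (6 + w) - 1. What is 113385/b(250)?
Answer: 37795/168 ≈ 224.97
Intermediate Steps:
x(w) = 5 + w
b(Y) = 504 (b(Y) = 477 + (5 + 22) = 477 + 27 = 504)
113385/b(250) = 113385/504 = 113385*(1/504) = 37795/168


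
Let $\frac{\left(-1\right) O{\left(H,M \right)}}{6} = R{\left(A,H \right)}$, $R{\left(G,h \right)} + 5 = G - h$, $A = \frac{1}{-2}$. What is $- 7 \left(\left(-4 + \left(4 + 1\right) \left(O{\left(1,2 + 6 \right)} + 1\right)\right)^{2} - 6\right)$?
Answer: $-268870$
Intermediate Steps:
$A = - \frac{1}{2} \approx -0.5$
$R{\left(G,h \right)} = -5 + G - h$ ($R{\left(G,h \right)} = -5 + \left(G - h\right) = -5 + G - h$)
$O{\left(H,M \right)} = 33 + 6 H$ ($O{\left(H,M \right)} = - 6 \left(-5 - \frac{1}{2} - H\right) = - 6 \left(- \frac{11}{2} - H\right) = 33 + 6 H$)
$- 7 \left(\left(-4 + \left(4 + 1\right) \left(O{\left(1,2 + 6 \right)} + 1\right)\right)^{2} - 6\right) = - 7 \left(\left(-4 + \left(4 + 1\right) \left(\left(33 + 6 \cdot 1\right) + 1\right)\right)^{2} - 6\right) = - 7 \left(\left(-4 + 5 \left(\left(33 + 6\right) + 1\right)\right)^{2} - 6\right) = - 7 \left(\left(-4 + 5 \left(39 + 1\right)\right)^{2} - 6\right) = - 7 \left(\left(-4 + 5 \cdot 40\right)^{2} - 6\right) = - 7 \left(\left(-4 + 200\right)^{2} - 6\right) = - 7 \left(196^{2} - 6\right) = - 7 \left(38416 - 6\right) = \left(-7\right) 38410 = -268870$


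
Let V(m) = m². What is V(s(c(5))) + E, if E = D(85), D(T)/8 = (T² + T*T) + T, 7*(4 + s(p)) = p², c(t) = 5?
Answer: 5697729/49 ≈ 1.1628e+5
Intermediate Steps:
s(p) = -4 + p²/7
D(T) = 8*T + 16*T² (D(T) = 8*((T² + T*T) + T) = 8*((T² + T²) + T) = 8*(2*T² + T) = 8*(T + 2*T²) = 8*T + 16*T²)
E = 116280 (E = 8*85*(1 + 2*85) = 8*85*(1 + 170) = 8*85*171 = 116280)
V(s(c(5))) + E = (-4 + (⅐)*5²)² + 116280 = (-4 + (⅐)*25)² + 116280 = (-4 + 25/7)² + 116280 = (-3/7)² + 116280 = 9/49 + 116280 = 5697729/49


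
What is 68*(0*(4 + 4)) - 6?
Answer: -6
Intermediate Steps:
68*(0*(4 + 4)) - 6 = 68*(0*8) - 6 = 68*0 - 6 = 0 - 6 = -6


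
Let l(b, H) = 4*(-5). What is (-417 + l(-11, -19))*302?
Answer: -131974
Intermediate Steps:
l(b, H) = -20
(-417 + l(-11, -19))*302 = (-417 - 20)*302 = -437*302 = -131974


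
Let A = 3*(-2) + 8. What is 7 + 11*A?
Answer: 29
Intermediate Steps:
A = 2 (A = -6 + 8 = 2)
7 + 11*A = 7 + 11*2 = 7 + 22 = 29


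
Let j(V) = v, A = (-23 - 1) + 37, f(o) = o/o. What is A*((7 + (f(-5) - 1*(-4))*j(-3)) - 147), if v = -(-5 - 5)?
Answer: -1170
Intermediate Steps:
f(o) = 1
A = 13 (A = -24 + 37 = 13)
v = 10 (v = -1*(-10) = 10)
j(V) = 10
A*((7 + (f(-5) - 1*(-4))*j(-3)) - 147) = 13*((7 + (1 - 1*(-4))*10) - 147) = 13*((7 + (1 + 4)*10) - 147) = 13*((7 + 5*10) - 147) = 13*((7 + 50) - 147) = 13*(57 - 147) = 13*(-90) = -1170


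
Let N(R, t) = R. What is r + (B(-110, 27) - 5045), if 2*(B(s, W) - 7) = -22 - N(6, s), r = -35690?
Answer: -40742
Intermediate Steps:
B(s, W) = -7 (B(s, W) = 7 + (-22 - 1*6)/2 = 7 + (-22 - 6)/2 = 7 + (½)*(-28) = 7 - 14 = -7)
r + (B(-110, 27) - 5045) = -35690 + (-7 - 5045) = -35690 - 5052 = -40742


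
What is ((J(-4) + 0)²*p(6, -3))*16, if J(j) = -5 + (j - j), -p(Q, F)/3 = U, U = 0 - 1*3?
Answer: 3600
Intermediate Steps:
U = -3 (U = 0 - 3 = -3)
p(Q, F) = 9 (p(Q, F) = -3*(-3) = 9)
J(j) = -5 (J(j) = -5 + 0 = -5)
((J(-4) + 0)²*p(6, -3))*16 = ((-5 + 0)²*9)*16 = ((-5)²*9)*16 = (25*9)*16 = 225*16 = 3600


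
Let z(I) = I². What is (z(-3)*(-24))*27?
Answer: -5832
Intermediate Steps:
(z(-3)*(-24))*27 = ((-3)²*(-24))*27 = (9*(-24))*27 = -216*27 = -5832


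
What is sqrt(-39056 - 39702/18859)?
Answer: I*sqrt(13891479164354)/18859 ≈ 197.63*I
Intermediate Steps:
sqrt(-39056 - 39702/18859) = sqrt(-736596806/18859) = I*sqrt(13891479164354)/18859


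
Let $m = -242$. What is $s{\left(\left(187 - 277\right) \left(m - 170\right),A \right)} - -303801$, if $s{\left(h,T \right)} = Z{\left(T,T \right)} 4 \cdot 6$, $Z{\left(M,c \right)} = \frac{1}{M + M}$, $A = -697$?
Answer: $\frac{211749285}{697} \approx 3.038 \cdot 10^{5}$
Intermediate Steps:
$Z{\left(M,c \right)} = \frac{1}{2 M}$
$s{\left(h,T \right)} = \frac{12}{T}$ ($s{\left(h,T \right)} = \frac{1}{2 T} 4 \cdot 6 = \frac{2}{T} 6 = \frac{12}{T}$)
$s{\left(\left(187 - 277\right) \left(m - 170\right),A \right)} - -303801 = \frac{12}{-697} - -303801 = 12 \left(- \frac{1}{697}\right) + 303801 = - \frac{12}{697} + 303801 = \frac{211749285}{697}$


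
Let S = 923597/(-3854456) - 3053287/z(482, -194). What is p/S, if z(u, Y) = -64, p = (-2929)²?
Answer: 264540288453568/1471087660833 ≈ 179.83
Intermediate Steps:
p = 8579041
S = 1471087660833/30835648 (S = 923597/(-3854456) - 3053287/(-64) = 923597*(-1/3854456) - 3053287*(-1/64) = -923597/3854456 + 3053287/64 = 1471087660833/30835648 ≈ 47707.)
p/S = 8579041/(1471087660833/30835648) = 8579041*(30835648/1471087660833) = 264540288453568/1471087660833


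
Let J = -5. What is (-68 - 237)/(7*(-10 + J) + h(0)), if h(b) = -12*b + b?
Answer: 61/21 ≈ 2.9048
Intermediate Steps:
h(b) = -11*b
(-68 - 237)/(7*(-10 + J) + h(0)) = (-68 - 237)/(7*(-10 - 5) - 11*0) = -305/(7*(-15) + 0) = -305/(-105 + 0) = -305/(-105) = -305*(-1/105) = 61/21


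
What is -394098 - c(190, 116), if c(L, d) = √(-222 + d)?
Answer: -394098 - I*√106 ≈ -3.941e+5 - 10.296*I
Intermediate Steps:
-394098 - c(190, 116) = -394098 - √(-222 + 116) = -394098 - √(-106) = -394098 - I*√106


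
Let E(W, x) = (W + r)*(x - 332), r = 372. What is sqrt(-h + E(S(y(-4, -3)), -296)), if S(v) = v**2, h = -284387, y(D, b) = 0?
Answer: sqrt(50771) ≈ 225.32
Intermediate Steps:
E(W, x) = (-332 + x)*(372 + W) (E(W, x) = (W + 372)*(x - 332) = (372 + W)*(-332 + x) = (-332 + x)*(372 + W))
sqrt(-h + E(S(y(-4, -3)), -296)) = sqrt(-1*(-284387) + (-123504 - 332*0**2 + 372*(-296) + 0**2*(-296))) = sqrt(284387 + (-123504 - 332*0 - 110112 + 0*(-296))) = sqrt(284387 + (-123504 + 0 - 110112 + 0)) = sqrt(284387 - 233616) = sqrt(50771)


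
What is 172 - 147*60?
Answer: -8648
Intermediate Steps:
172 - 147*60 = 172 - 8820 = -8648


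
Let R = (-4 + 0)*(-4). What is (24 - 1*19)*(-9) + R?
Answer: -29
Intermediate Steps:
R = 16 (R = -4*(-4) = 16)
(24 - 1*19)*(-9) + R = (24 - 1*19)*(-9) + 16 = (24 - 19)*(-9) + 16 = 5*(-9) + 16 = -45 + 16 = -29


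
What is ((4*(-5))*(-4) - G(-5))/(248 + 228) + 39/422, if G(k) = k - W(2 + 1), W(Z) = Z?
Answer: 13925/50218 ≈ 0.27729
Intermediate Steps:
G(k) = -3 + k (G(k) = k - (2 + 1) = k - 1*3 = k - 3 = -3 + k)
((4*(-5))*(-4) - G(-5))/(248 + 228) + 39/422 = ((4*(-5))*(-4) - (-3 - 5))/(248 + 228) + 39/422 = (-20*(-4) - 1*(-8))/476 + 39*(1/422) = (80 + 8)*(1/476) + 39/422 = 88*(1/476) + 39/422 = 22/119 + 39/422 = 13925/50218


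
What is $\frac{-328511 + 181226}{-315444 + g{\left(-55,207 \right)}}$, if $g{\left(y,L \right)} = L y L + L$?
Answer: $\frac{49095}{890644} \approx 0.055123$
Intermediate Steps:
$g{\left(y,L \right)} = L + y L^{2}$ ($g{\left(y,L \right)} = y L^{2} + L = L + y L^{2}$)
$\frac{-328511 + 181226}{-315444 + g{\left(-55,207 \right)}} = \frac{-328511 + 181226}{-315444 + 207 \left(1 + 207 \left(-55\right)\right)} = - \frac{147285}{-315444 + 207 \left(1 - 11385\right)} = - \frac{147285}{-315444 + 207 \left(-11384\right)} = - \frac{147285}{-315444 - 2356488} = - \frac{147285}{-2671932} = \left(-147285\right) \left(- \frac{1}{2671932}\right) = \frac{49095}{890644}$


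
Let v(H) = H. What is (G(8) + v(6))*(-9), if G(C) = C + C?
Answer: -198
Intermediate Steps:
G(C) = 2*C
(G(8) + v(6))*(-9) = (2*8 + 6)*(-9) = (16 + 6)*(-9) = 22*(-9) = -198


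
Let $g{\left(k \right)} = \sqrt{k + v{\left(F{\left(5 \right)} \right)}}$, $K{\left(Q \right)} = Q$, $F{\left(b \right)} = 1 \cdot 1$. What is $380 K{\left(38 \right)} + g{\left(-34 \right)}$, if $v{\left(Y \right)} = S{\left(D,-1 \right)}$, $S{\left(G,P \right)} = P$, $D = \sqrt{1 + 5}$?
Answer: $14440 + i \sqrt{35} \approx 14440.0 + 5.9161 i$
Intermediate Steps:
$D = \sqrt{6} \approx 2.4495$
$F{\left(b \right)} = 1$
$v{\left(Y \right)} = -1$
$g{\left(k \right)} = \sqrt{-1 + k}$ ($g{\left(k \right)} = \sqrt{k - 1} = \sqrt{-1 + k}$)
$380 K{\left(38 \right)} + g{\left(-34 \right)} = 380 \cdot 38 + \sqrt{-1 - 34} = 14440 + \sqrt{-35} = 14440 + i \sqrt{35}$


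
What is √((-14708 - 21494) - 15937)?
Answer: I*√52139 ≈ 228.34*I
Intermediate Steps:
√((-14708 - 21494) - 15937) = √(-36202 - 15937) = √(-52139) = I*√52139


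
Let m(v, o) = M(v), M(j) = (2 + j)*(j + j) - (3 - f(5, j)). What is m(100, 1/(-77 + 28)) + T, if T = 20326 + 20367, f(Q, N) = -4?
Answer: 61086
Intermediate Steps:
M(j) = -7 + 2*j*(2 + j) (M(j) = (2 + j)*(j + j) - (3 - 1*(-4)) = (2 + j)*(2*j) - (3 + 4) = 2*j*(2 + j) - 1*7 = 2*j*(2 + j) - 7 = -7 + 2*j*(2 + j))
m(v, o) = -7 + 2*v² + 4*v
T = 40693
m(100, 1/(-77 + 28)) + T = (-7 + 2*100² + 4*100) + 40693 = (-7 + 2*10000 + 400) + 40693 = (-7 + 20000 + 400) + 40693 = 20393 + 40693 = 61086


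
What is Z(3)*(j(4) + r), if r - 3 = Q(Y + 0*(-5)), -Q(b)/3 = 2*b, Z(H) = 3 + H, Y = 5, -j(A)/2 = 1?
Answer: -174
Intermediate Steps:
j(A) = -2 (j(A) = -2*1 = -2)
Q(b) = -6*b
r = -27 (r = 3 - 6*(5 + 0*(-5)) = 3 - 6*(5 + 0) = 3 - 6*5 = 3 - 30 = -27)
Z(3)*(j(4) + r) = (3 + 3)*(-2 - 27) = 6*(-29) = -174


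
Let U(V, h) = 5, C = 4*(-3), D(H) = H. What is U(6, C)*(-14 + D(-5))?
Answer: -95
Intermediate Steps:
C = -12
U(6, C)*(-14 + D(-5)) = 5*(-14 - 5) = 5*(-19) = -95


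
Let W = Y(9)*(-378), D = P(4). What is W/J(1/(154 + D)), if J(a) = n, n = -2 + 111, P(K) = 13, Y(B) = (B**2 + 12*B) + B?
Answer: -74844/109 ≈ -686.64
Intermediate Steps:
Y(B) = B**2 + 13*B
D = 13
W = -74844 (W = (9*(13 + 9))*(-378) = (9*22)*(-378) = 198*(-378) = -74844)
n = 109
J(a) = 109
W/J(1/(154 + D)) = -74844/109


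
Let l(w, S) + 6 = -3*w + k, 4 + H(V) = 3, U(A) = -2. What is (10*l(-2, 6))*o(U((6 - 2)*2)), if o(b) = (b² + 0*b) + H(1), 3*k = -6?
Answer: -60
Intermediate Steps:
k = -2 (k = (⅓)*(-6) = -2)
H(V) = -1 (H(V) = -4 + 3 = -1)
o(b) = -1 + b² (o(b) = (b² + 0*b) - 1 = (b² + 0) - 1 = b² - 1 = -1 + b²)
l(w, S) = -8 - 3*w (l(w, S) = -6 + (-3*w - 2) = -6 + (-2 - 3*w) = -8 - 3*w)
(10*l(-2, 6))*o(U((6 - 2)*2)) = (10*(-8 - 3*(-2)))*(-1 + (-2)²) = (10*(-8 + 6))*(-1 + 4) = (10*(-2))*3 = -20*3 = -60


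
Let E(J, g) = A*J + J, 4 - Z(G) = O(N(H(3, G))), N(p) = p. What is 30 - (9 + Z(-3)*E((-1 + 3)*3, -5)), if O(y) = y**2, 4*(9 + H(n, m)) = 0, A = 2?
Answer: 1407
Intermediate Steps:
H(n, m) = -9 (H(n, m) = -9 + (1/4)*0 = -9 + 0 = -9)
Z(G) = -77 (Z(G) = 4 - 1*(-9)**2 = 4 - 1*81 = 4 - 81 = -77)
E(J, g) = 3*J (E(J, g) = 2*J + J = 3*J)
30 - (9 + Z(-3)*E((-1 + 3)*3, -5)) = 30 - (9 - 231*(-1 + 3)*3) = 30 - (9 - 231*2*3) = 30 - (9 - 231*6) = 30 - (9 - 77*18) = 30 - (9 - 1386) = 30 - 1*(-1377) = 30 + 1377 = 1407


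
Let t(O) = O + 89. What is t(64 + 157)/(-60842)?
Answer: -155/30421 ≈ -0.0050952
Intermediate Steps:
t(O) = 89 + O
t(64 + 157)/(-60842) = (89 + (64 + 157))/(-60842) = (89 + 221)*(-1/60842) = 310*(-1/60842) = -155/30421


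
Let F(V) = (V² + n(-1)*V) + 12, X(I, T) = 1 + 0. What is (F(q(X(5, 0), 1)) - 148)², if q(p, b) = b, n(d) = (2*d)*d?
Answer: 17689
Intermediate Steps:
X(I, T) = 1
n(d) = 2*d²
F(V) = 12 + V² + 2*V (F(V) = (V² + (2*(-1)²)*V) + 12 = (V² + (2*1)*V) + 12 = (V² + 2*V) + 12 = 12 + V² + 2*V)
(F(q(X(5, 0), 1)) - 148)² = ((12 + 1² + 2*1) - 148)² = ((12 + 1 + 2) - 148)² = (15 - 148)² = (-133)² = 17689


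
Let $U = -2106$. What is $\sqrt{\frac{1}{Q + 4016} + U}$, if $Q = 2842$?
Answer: $\frac{i \sqrt{11005525614}}{2286} \approx 45.891 i$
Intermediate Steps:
$\sqrt{\frac{1}{Q + 4016} + U} = \sqrt{\frac{1}{2842 + 4016} - 2106} = \sqrt{\frac{1}{6858} - 2106} = \sqrt{- \frac{14442947}{6858}} = \frac{i \sqrt{11005525614}}{2286}$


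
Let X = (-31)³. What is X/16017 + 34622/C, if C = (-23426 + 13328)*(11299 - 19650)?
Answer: -59801732482/32159236923 ≈ -1.8596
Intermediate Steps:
C = 84328398 (C = -10098*(-8351) = 84328398)
X = -29791
X/16017 + 34622/C = -29791/16017 + 34622/84328398 = -29791*1/16017 + 34622*(1/84328398) = -29791/16017 + 2473/6023457 = -59801732482/32159236923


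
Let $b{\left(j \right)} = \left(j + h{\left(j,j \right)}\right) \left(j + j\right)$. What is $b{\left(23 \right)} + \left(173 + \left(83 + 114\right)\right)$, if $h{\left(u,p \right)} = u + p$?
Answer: $3544$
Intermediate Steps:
$h{\left(u,p \right)} = p + u$
$b{\left(j \right)} = 6 j^{2}$ ($b{\left(j \right)} = \left(j + \left(j + j\right)\right) \left(j + j\right) = \left(j + 2 j\right) 2 j = 3 j 2 j = 6 j^{2}$)
$b{\left(23 \right)} + \left(173 + \left(83 + 114\right)\right) = 6 \cdot 23^{2} + \left(173 + \left(83 + 114\right)\right) = 6 \cdot 529 + \left(173 + 197\right) = 3174 + 370 = 3544$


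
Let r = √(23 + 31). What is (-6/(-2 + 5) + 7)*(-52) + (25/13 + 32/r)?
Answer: -3355/13 + 16*√6/9 ≈ -253.72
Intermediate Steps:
r = 3*√6 (r = √54 = 3*√6 ≈ 7.3485)
(-6/(-2 + 5) + 7)*(-52) + (25/13 + 32/r) = (-6/(-2 + 5) + 7)*(-52) + (25/13 + 32/((3*√6))) = (-6/3 + 7)*(-52) + (25*(1/13) + 32*(√6/18)) = (-6*⅓ + 7)*(-52) + (25/13 + 16*√6/9) = (-2 + 7)*(-52) + (25/13 + 16*√6/9) = 5*(-52) + (25/13 + 16*√6/9) = -260 + (25/13 + 16*√6/9) = -3355/13 + 16*√6/9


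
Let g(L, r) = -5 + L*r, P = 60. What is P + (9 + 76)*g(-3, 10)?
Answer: -2915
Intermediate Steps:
P + (9 + 76)*g(-3, 10) = 60 + (9 + 76)*(-5 - 3*10) = 60 + 85*(-5 - 30) = 60 + 85*(-35) = 60 - 2975 = -2915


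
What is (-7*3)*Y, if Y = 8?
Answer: -168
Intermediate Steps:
(-7*3)*Y = -7*3*8 = -21*8 = -168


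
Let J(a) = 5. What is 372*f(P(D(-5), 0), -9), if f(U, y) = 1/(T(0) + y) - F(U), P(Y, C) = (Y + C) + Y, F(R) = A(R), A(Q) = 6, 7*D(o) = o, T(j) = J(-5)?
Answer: -2325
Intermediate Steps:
T(j) = 5
D(o) = o/7
F(R) = 6
P(Y, C) = C + 2*Y (P(Y, C) = (C + Y) + Y = C + 2*Y)
f(U, y) = -6 + 1/(5 + y) (f(U, y) = 1/(5 + y) - 1*6 = 1/(5 + y) - 6 = -6 + 1/(5 + y))
372*f(P(D(-5), 0), -9) = 372*((-29 - 6*(-9))/(5 - 9)) = 372*((-29 + 54)/(-4)) = 372*(-¼*25) = 372*(-25/4) = -2325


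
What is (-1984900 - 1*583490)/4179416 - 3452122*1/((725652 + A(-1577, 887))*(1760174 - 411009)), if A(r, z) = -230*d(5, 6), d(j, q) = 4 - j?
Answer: -628831897922121863/1023261662163924620 ≈ -0.61454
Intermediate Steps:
A(r, z) = 230 (A(r, z) = -230*(4 - 1*5) = -230*(4 - 5) = -230*(-1) = 230)
(-1984900 - 1*583490)/4179416 - 3452122*1/((725652 + A(-1577, 887))*(1760174 - 411009)) = (-1984900 - 1*583490)/4179416 - 3452122*1/((725652 + 230)*(1760174 - 411009)) = (-1984900 - 583490)*(1/4179416) - 3452122/(1349165*725882) = -2568390*1/4179416 - 3452122/979334588530 = -1284195/2089708 - 3452122*1/979334588530 = -1284195/2089708 - 1726061/489667294265 = -628831897922121863/1023261662163924620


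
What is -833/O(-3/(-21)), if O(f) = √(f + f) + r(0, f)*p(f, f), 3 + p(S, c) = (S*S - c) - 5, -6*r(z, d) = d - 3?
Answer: 1705742430/7768937 + 126002079*√14/15537874 ≈ 249.90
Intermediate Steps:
r(z, d) = ½ - d/6 (r(z, d) = -(d - 3)/6 = -(-3 + d)/6 = ½ - d/6)
p(S, c) = -8 + S² - c (p(S, c) = -3 + ((S*S - c) - 5) = -3 + ((S² - c) - 5) = -3 + (-5 + S² - c) = -8 + S² - c)
O(f) = √2*√f + (½ - f/6)*(-8 + f² - f) (O(f) = √(f + f) + (½ - f/6)*(-8 + f² - f) = √(2*f) + (½ - f/6)*(-8 + f² - f) = √2*√f + (½ - f/6)*(-8 + f² - f))
-833/O(-3/(-21)) = -833/(√2*√(-3/(-21)) + (-3 - 3/(-21))*(8 - 3/(-21) - (-3/(-21))²)/6) = -833/(√2*√(-3*(-1/21)) + (-3 - 3*(-1/21))*(8 - 3*(-1/21) - (-3*(-1/21))²)/6) = -833/(√2*√(⅐) + (-3 + ⅐)*(8 + ⅐ - (⅐)²)/6) = -833/(√2*(√7/7) + (⅙)*(-20/7)*(8 + ⅐ - 1*1/49)) = -833/(√14/7 + (⅙)*(-20/7)*(8 + ⅐ - 1/49)) = -833/(√14/7 + (⅙)*(-20/7)*(398/49)) = -833/(√14/7 - 3980/1029) = -833/(-3980/1029 + √14/7)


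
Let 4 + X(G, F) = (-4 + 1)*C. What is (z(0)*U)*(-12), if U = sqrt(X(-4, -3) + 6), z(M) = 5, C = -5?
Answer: -60*sqrt(17) ≈ -247.39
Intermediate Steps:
X(G, F) = 11 (X(G, F) = -4 + (-4 + 1)*(-5) = -4 - 3*(-5) = -4 + 15 = 11)
U = sqrt(17) (U = sqrt(11 + 6) = sqrt(17) ≈ 4.1231)
(z(0)*U)*(-12) = (5*sqrt(17))*(-12) = -60*sqrt(17)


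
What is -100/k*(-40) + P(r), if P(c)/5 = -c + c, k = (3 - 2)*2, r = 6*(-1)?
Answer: 2000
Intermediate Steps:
r = -6
k = 2 (k = 1*2 = 2)
P(c) = 0 (P(c) = 5*(-c + c) = 5*0 = 0)
-100/k*(-40) + P(r) = -100/2*(-40) + 0 = -100*1/2*(-40) + 0 = -50*(-40) + 0 = 2000 + 0 = 2000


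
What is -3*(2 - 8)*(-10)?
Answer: -180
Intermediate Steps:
-3*(2 - 8)*(-10) = -3*(-6)*(-10) = 18*(-10) = -180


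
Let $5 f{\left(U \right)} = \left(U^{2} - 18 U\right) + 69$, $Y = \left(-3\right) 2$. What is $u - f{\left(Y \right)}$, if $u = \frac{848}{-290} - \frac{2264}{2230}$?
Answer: $- \frac{1504851}{32335} \approx -46.539$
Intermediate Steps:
$u = - \frac{25476}{6467}$ ($u = 848 \left(- \frac{1}{290}\right) - \frac{1132}{1115} = - \frac{424}{145} - \frac{1132}{1115} = - \frac{25476}{6467} \approx -3.9394$)
$Y = -6$
$f{\left(U \right)} = \frac{69}{5} - \frac{18 U}{5} + \frac{U^{2}}{5}$ ($f{\left(U \right)} = \frac{\left(U^{2} - 18 U\right) + 69}{5} = \frac{69 + U^{2} - 18 U}{5} = \frac{69}{5} - \frac{18 U}{5} + \frac{U^{2}}{5}$)
$u - f{\left(Y \right)} = - \frac{25476}{6467} - \left(\frac{69}{5} - - \frac{108}{5} + \frac{\left(-6\right)^{2}}{5}\right) = - \frac{25476}{6467} - \left(\frac{69}{5} + \frac{108}{5} + \frac{1}{5} \cdot 36\right) = - \frac{25476}{6467} - \left(\frac{69}{5} + \frac{108}{5} + \frac{36}{5}\right) = - \frac{25476}{6467} - \frac{213}{5} = - \frac{1504851}{32335}$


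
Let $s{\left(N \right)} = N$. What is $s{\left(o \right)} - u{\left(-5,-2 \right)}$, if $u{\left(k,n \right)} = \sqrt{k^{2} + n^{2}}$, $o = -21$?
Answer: $-21 - \sqrt{29} \approx -26.385$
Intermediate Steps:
$s{\left(o \right)} - u{\left(-5,-2 \right)} = -21 - \sqrt{\left(-5\right)^{2} + \left(-2\right)^{2}} = -21 - \sqrt{25 + 4} = -21 - \sqrt{29}$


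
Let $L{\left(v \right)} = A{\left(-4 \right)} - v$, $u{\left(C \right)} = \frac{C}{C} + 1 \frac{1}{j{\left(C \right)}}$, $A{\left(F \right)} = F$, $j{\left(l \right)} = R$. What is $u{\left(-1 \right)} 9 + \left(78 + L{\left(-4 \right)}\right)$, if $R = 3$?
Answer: $90$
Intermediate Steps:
$j{\left(l \right)} = 3$
$u{\left(C \right)} = \frac{4}{3}$ ($u{\left(C \right)} = \frac{C}{C} + 1 \cdot \frac{1}{3} = 1 + 1 \cdot \frac{1}{3} = 1 + \frac{1}{3} = \frac{4}{3}$)
$L{\left(v \right)} = -4 - v$
$u{\left(-1 \right)} 9 + \left(78 + L{\left(-4 \right)}\right) = \frac{4}{3} \cdot 9 + \left(78 - 0\right) = 12 + \left(78 + \left(-4 + 4\right)\right) = 12 + \left(78 + 0\right) = 12 + 78 = 90$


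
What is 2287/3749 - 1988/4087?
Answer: 1893957/15322163 ≈ 0.12361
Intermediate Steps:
2287/3749 - 1988/4087 = 1893957/15322163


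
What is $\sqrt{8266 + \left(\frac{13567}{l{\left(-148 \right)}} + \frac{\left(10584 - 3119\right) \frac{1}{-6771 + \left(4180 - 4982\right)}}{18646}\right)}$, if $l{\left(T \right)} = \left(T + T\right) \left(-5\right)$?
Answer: $\frac{\sqrt{22588504562998515415771990}}{52246278460} \approx 90.968$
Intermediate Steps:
$l{\left(T \right)} = - 10 T$ ($l{\left(T \right)} = 2 T \left(-5\right) = - 10 T$)
$\sqrt{8266 + \left(\frac{13567}{l{\left(-148 \right)}} + \frac{\left(10584 - 3119\right) \frac{1}{-6771 + \left(4180 - 4982\right)}}{18646}\right)} = \sqrt{8266 + \left(\frac{13567}{\left(-10\right) \left(-148\right)} + \frac{\left(10584 - 3119\right) \frac{1}{-6771 + \left(4180 - 4982\right)}}{18646}\right)} = \sqrt{8266 + \left(\frac{13567}{1480} + \frac{7465}{-6771 + \left(4180 - 4982\right)} \frac{1}{18646}\right)} = \sqrt{8266 + \left(13567 \cdot \frac{1}{1480} + \frac{7465}{-6771 - 802} \cdot \frac{1}{18646}\right)} = \sqrt{8266 + \left(\frac{13567}{1480} + \frac{7465}{-7573} \cdot \frac{1}{18646}\right)} = \sqrt{8266 + \left(\frac{13567}{1480} + 7465 \left(- \frac{1}{7573}\right) \frac{1}{18646}\right)} = \sqrt{8266 + \left(\frac{13567}{1480} - \frac{7465}{141206158}\right)} = \sqrt{8266 + \frac{957866448693}{104492556920}} = \sqrt{\frac{864693341949413}{104492556920}} = \frac{\sqrt{22588504562998515415771990}}{52246278460}$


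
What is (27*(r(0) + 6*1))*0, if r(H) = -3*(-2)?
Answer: 0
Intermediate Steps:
r(H) = 6
(27*(r(0) + 6*1))*0 = (27*(6 + 6*1))*0 = (27*(6 + 6))*0 = (27*12)*0 = 324*0 = 0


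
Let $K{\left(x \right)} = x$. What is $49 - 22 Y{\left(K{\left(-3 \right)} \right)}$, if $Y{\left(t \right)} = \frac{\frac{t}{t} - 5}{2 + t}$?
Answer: $-39$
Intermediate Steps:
$Y{\left(t \right)} = - \frac{4}{2 + t}$ ($Y{\left(t \right)} = \frac{1 - 5}{2 + t} = - \frac{4}{2 + t}$)
$49 - 22 Y{\left(K{\left(-3 \right)} \right)} = 49 - 22 \left(- \frac{4}{2 - 3}\right) = 49 - 22 \left(- \frac{4}{-1}\right) = 49 - 22 \left(\left(-4\right) \left(-1\right)\right) = 49 - 88 = -39$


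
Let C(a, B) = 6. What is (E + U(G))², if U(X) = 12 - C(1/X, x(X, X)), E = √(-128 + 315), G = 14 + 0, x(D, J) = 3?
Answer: (6 + √187)² ≈ 387.10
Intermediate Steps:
G = 14
E = √187 ≈ 13.675
U(X) = 6 (U(X) = 12 - 1*6 = 12 - 6 = 6)
(E + U(G))² = (√187 + 6)² = (6 + √187)²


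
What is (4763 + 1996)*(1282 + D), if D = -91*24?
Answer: -6096618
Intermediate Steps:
D = -2184
(4763 + 1996)*(1282 + D) = (4763 + 1996)*(1282 - 2184) = 6759*(-902) = -6096618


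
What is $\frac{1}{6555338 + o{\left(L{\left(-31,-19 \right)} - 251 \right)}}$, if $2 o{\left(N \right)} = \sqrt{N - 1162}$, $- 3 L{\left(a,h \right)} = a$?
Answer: $\frac{9833007}{64458684441892} - \frac{i \sqrt{789}}{64458684441892} \approx 1.5255 \cdot 10^{-7} - 4.3577 \cdot 10^{-13} i$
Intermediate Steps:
$L{\left(a,h \right)} = - \frac{a}{3}$
$o{\left(N \right)} = \frac{\sqrt{-1162 + N}}{2}$ ($o{\left(N \right)} = \frac{\sqrt{N - 1162}}{2} = \frac{\sqrt{-1162 + N}}{2}$)
$\frac{1}{6555338 + o{\left(L{\left(-31,-19 \right)} - 251 \right)}} = \frac{1}{6555338 + \frac{\sqrt{-1162 - \frac{722}{3}}}{2}} = \frac{1}{6555338 + \frac{\sqrt{- \frac{4208}{3}}}{2}} = \frac{1}{6555338 + \frac{\frac{4}{3} i \sqrt{789}}{2}} = \frac{1}{6555338 + \frac{2 i \sqrt{789}}{3}}$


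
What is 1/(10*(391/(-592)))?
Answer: -296/1955 ≈ -0.15141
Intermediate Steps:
1/(10*(391/(-592))) = 1/(10*(391*(-1/592))) = 1/(10*(-391/592)) = 1/(-1955/296) = -296/1955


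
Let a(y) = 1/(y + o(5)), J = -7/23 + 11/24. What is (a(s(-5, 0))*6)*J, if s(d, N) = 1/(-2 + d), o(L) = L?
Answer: 35/184 ≈ 0.19022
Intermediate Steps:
J = 85/552 (J = -7*1/23 + 11*(1/24) = -7/23 + 11/24 = 85/552 ≈ 0.15399)
a(y) = 1/(5 + y) (a(y) = 1/(y + 5) = 1/(5 + y))
(a(s(-5, 0))*6)*J = (6/(5 + 1/(-2 - 5)))*(85/552) = (6/(5 + 1/(-7)))*(85/552) = (6/(5 - 1/7))*(85/552) = (6/(34/7))*(85/552) = ((7/34)*6)*(85/552) = (21/17)*(85/552) = 35/184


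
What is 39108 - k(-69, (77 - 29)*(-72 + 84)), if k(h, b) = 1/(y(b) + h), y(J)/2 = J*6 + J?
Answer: 312668459/7995 ≈ 39108.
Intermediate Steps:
y(J) = 14*J (y(J) = 2*(J*6 + J) = 2*(6*J + J) = 2*(7*J) = 14*J)
k(h, b) = 1/(h + 14*b) (k(h, b) = 1/(14*b + h) = 1/(h + 14*b))
39108 - k(-69, (77 - 29)*(-72 + 84)) = 39108 - 1/(-69 + 14*((77 - 29)*(-72 + 84))) = 39108 - 1/(-69 + 14*(48*12)) = 39108 - 1/(-69 + 14*576) = 39108 - 1/(-69 + 8064) = 39108 - 1/7995 = 312668459/7995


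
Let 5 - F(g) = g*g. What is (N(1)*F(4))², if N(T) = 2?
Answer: 484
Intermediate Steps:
F(g) = 5 - g² (F(g) = 5 - g*g = 5 - g²)
(N(1)*F(4))² = (2*(5 - 1*4²))² = (2*(5 - 1*16))² = (2*(5 - 16))² = (2*(-11))² = (-22)² = 484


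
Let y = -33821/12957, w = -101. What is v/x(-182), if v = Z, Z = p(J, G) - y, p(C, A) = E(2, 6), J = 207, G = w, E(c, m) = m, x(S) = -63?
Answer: -111563/816291 ≈ -0.13667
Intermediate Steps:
G = -101
p(C, A) = 6
y = -33821/12957 (y = -33821*1/12957 = -33821/12957 ≈ -2.6102)
Z = 111563/12957 (Z = 6 - 1*(-33821/12957) = 6 + 33821/12957 = 111563/12957 ≈ 8.6102)
v = 111563/12957 ≈ 8.6102
v/x(-182) = (111563/12957)/(-63) = (111563/12957)*(-1/63) = -111563/816291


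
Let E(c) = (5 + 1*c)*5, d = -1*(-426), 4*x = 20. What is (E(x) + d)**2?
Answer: 226576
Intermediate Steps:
x = 5 (x = (1/4)*20 = 5)
d = 426
E(c) = 25 + 5*c (E(c) = (5 + c)*5 = 25 + 5*c)
(E(x) + d)**2 = ((25 + 5*5) + 426)**2 = ((25 + 25) + 426)**2 = (50 + 426)**2 = 476**2 = 226576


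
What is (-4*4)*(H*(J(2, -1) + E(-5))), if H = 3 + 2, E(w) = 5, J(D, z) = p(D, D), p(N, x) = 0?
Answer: -400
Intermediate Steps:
J(D, z) = 0
H = 5
(-4*4)*(H*(J(2, -1) + E(-5))) = (-4*4)*(5*(0 + 5)) = -80*5 = -16*25 = -400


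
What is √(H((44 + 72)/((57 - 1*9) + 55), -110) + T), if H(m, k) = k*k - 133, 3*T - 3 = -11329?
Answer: 5*√2949/3 ≈ 90.508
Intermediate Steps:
T = -11326/3 (T = 1 + (⅓)*(-11329) = 1 - 11329/3 = -11326/3 ≈ -3775.3)
H(m, k) = -133 + k² (H(m, k) = k² - 133 = -133 + k²)
√(H((44 + 72)/((57 - 1*9) + 55), -110) + T) = √((-133 + (-110)²) - 11326/3) = √((-133 + 12100) - 11326/3) = √(11967 - 11326/3) = √(24575/3) = 5*√2949/3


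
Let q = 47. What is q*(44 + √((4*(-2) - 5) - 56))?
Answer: 2068 + 47*I*√69 ≈ 2068.0 + 390.41*I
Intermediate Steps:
q*(44 + √((4*(-2) - 5) - 56)) = 47*(44 + √((4*(-2) - 5) - 56)) = 47*(44 + √((-8 - 5) - 56)) = 47*(44 + √(-13 - 56)) = 47*(44 + √(-69)) = 47*(44 + I*√69) = 2068 + 47*I*√69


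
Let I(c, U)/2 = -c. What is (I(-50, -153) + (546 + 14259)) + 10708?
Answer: 25613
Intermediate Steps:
I(c, U) = -2*c (I(c, U) = 2*(-c) = -2*c)
(I(-50, -153) + (546 + 14259)) + 10708 = (-2*(-50) + (546 + 14259)) + 10708 = (100 + 14805) + 10708 = 14905 + 10708 = 25613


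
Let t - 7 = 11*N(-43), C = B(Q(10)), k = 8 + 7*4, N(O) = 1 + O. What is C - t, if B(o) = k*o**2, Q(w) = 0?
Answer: 455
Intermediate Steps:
k = 36 (k = 8 + 28 = 36)
B(o) = 36*o**2
C = 0 (C = 36*0**2 = 36*0 = 0)
t = -455 (t = 7 + 11*(1 - 43) = 7 + 11*(-42) = 7 - 462 = -455)
C - t = 0 - 1*(-455) = 0 + 455 = 455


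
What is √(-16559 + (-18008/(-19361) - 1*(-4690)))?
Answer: I*√4448726069061/19361 ≈ 108.94*I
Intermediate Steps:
√(-16559 + (-18008/(-19361) - 1*(-4690))) = √(-16559 + (-18008*(-1/19361) + 4690)) = √(-16559 + (18008/19361 + 4690)) = √(-16559 + 90821098/19361) = √(-229777701/19361) = I*√4448726069061/19361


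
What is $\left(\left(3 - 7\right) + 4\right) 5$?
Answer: $0$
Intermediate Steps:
$\left(\left(3 - 7\right) + 4\right) 5 = \left(-4 + 4\right) 5 = 0 \cdot 5 = 0$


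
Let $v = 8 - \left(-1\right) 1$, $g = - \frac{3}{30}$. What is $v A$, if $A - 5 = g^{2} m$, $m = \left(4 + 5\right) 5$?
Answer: $\frac{981}{20} \approx 49.05$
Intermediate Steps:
$g = - \frac{1}{10}$ ($g = \left(-3\right) \frac{1}{30} = - \frac{1}{10} \approx -0.1$)
$v = 9$ ($v = 8 - -1 = 8 + 1 = 9$)
$m = 45$ ($m = 9 \cdot 5 = 45$)
$A = \frac{109}{20}$ ($A = 5 + \left(- \frac{1}{10}\right)^{2} \cdot 45 = 5 + \frac{1}{100} \cdot 45 = 5 + \frac{9}{20} = \frac{109}{20} \approx 5.45$)
$v A = 9 \cdot \frac{109}{20} = \frac{981}{20}$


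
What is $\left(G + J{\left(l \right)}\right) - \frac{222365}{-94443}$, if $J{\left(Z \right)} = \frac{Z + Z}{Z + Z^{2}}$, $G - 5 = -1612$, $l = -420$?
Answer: $- \frac{63498606470}{39571617} \approx -1604.7$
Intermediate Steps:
$G = -1607$ ($G = 5 - 1612 = -1607$)
$J{\left(Z \right)} = \frac{2 Z}{Z + Z^{2}}$
$\left(G + J{\left(l \right)}\right) - \frac{222365}{-94443} = \left(-1607 + \frac{2}{1 - 420}\right) - \frac{222365}{-94443} = \left(-1607 + \frac{2}{-419}\right) - - \frac{222365}{94443} = \left(-1607 + 2 \left(- \frac{1}{419}\right)\right) + \frac{222365}{94443} = \left(-1607 - \frac{2}{419}\right) + \frac{222365}{94443} = - \frac{673335}{419} + \frac{222365}{94443} = - \frac{63498606470}{39571617}$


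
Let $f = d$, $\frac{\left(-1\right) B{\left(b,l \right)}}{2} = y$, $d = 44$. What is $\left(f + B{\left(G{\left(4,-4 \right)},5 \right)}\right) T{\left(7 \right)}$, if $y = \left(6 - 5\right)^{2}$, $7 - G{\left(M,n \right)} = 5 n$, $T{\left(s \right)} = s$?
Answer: $294$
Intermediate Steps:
$G{\left(M,n \right)} = 7 - 5 n$
$y = 1$ ($y = 1^{2} = 1$)
$B{\left(b,l \right)} = -2$ ($B{\left(b,l \right)} = \left(-2\right) 1 = -2$)
$f = 44$
$\left(f + B{\left(G{\left(4,-4 \right)},5 \right)}\right) T{\left(7 \right)} = \left(44 - 2\right) 7 = 42 \cdot 7 = 294$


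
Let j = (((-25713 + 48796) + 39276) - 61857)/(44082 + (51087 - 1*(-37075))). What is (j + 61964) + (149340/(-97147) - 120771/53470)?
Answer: 280017280105980771/4519308274355 ≈ 61960.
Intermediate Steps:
j = 251/66122 (j = ((23083 + 39276) - 61857)/(44082 + (51087 + 37075)) = (62359 - 61857)/(44082 + 88162) = 502/132244 = 502*(1/132244) = 251/66122 ≈ 0.0037960)
(j + 61964) + (149340/(-97147) - 120771/53470) = (251/66122 + 61964) + (149340/(-97147) - 120771/53470) = 4097183859/66122 + (149340*(-1/97147) - 120771*1/53470) = 4097183859/66122 + (-7860/5113 - 120771/53470) = 4097183859/66122 - 1037776323/273392110 = 280017280105980771/4519308274355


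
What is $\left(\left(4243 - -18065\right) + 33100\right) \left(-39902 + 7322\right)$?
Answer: $-1805192640$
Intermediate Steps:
$\left(\left(4243 - -18065\right) + 33100\right) \left(-39902 + 7322\right) = \left(\left(4243 + 18065\right) + 33100\right) \left(-32580\right) = \left(22308 + 33100\right) \left(-32580\right) = 55408 \left(-32580\right) = -1805192640$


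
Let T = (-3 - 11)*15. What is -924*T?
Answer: 194040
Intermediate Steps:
T = -210 (T = -14*15 = -210)
-924*T = -924*(-210) = 194040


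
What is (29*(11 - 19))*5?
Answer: -1160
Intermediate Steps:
(29*(11 - 19))*5 = (29*(-8))*5 = -232*5 = -1160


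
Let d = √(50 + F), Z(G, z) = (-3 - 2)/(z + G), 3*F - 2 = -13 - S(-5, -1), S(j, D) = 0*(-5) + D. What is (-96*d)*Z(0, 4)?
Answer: 80*√105 ≈ 819.76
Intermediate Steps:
S(j, D) = D (S(j, D) = 0 + D = D)
F = -10/3 (F = ⅔ + (-13 - 1*(-1))/3 = ⅔ + (-13 + 1)/3 = ⅔ + (⅓)*(-12) = ⅔ - 4 = -10/3 ≈ -3.3333)
Z(G, z) = -5/(G + z)
d = 2*√105/3 (d = √(50 - 10/3) = √(140/3) = 2*√105/3 ≈ 6.8313)
(-96*d)*Z(0, 4) = (-64*√105)*(-5/(0 + 4)) = (-64*√105)*(-5/4) = (-64*√105)*(-5*¼) = -64*√105*(-5/4) = 80*√105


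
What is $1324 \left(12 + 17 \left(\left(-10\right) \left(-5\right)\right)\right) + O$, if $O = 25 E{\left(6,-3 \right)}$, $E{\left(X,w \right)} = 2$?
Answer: $1141338$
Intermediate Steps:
$O = 50$ ($O = 25 \cdot 2 = 50$)
$1324 \left(12 + 17 \left(\left(-10\right) \left(-5\right)\right)\right) + O = 1324 \left(12 + 17 \left(\left(-10\right) \left(-5\right)\right)\right) + 50 = 1324 \left(12 + 17 \cdot 50\right) + 50 = 1324 \left(12 + 850\right) + 50 = 1324 \cdot 862 + 50 = 1141288 + 50 = 1141338$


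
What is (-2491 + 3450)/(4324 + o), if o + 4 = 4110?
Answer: 959/8430 ≈ 0.11376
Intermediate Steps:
o = 4106 (o = -4 + 4110 = 4106)
(-2491 + 3450)/(4324 + o) = (-2491 + 3450)/(4324 + 4106) = 959/8430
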